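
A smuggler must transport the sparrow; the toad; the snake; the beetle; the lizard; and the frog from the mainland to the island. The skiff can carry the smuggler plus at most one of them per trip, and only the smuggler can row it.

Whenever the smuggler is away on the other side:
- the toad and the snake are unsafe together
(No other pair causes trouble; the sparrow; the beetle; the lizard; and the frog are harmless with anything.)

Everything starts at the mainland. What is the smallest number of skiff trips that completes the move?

11

Counting alone: the smuggler can take at most 1 across per trip to the island, so moving all 6 needs at least 6 loaded trips out, with a return between consecutive ones — at least 11 crossings.
The plan below uses exactly 11 crossings, so it is optimal:
1. Smuggler goes to the island with the toad.  [the mainland: the beetle, the frog, the lizard, the snake, the sparrow | the island: the toad]
2. Smuggler goes back to the mainland alone.  [the mainland: the beetle, the frog, the lizard, the snake, the sparrow | the island: the toad]
3. Smuggler goes to the island with the sparrow.  [the mainland: the beetle, the frog, the lizard, the snake | the island: the sparrow, the toad]
4. Smuggler goes back to the mainland alone.  [the mainland: the beetle, the frog, the lizard, the snake | the island: the sparrow, the toad]
5. Smuggler goes to the island with the beetle.  [the mainland: the frog, the lizard, the snake | the island: the beetle, the sparrow, the toad]
6. Smuggler goes back to the mainland alone.  [the mainland: the frog, the lizard, the snake | the island: the beetle, the sparrow, the toad]
7. Smuggler goes to the island with the lizard.  [the mainland: the frog, the snake | the island: the beetle, the lizard, the sparrow, the toad]
8. Smuggler goes back to the mainland alone.  [the mainland: the frog, the snake | the island: the beetle, the lizard, the sparrow, the toad]
9. Smuggler goes to the island with the frog.  [the mainland: the snake | the island: the beetle, the frog, the lizard, the sparrow, the toad]
10. Smuggler goes back to the mainland alone.  [the mainland: the snake | the island: the beetle, the frog, the lizard, the sparrow, the toad]
11. Smuggler goes to the island with the snake.  [the mainland: — | the island: the beetle, the frog, the lizard, the snake, the sparrow, the toad]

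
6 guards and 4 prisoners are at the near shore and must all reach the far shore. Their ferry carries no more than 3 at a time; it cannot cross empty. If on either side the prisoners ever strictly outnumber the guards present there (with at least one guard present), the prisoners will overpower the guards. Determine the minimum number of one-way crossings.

Counting alone: each trip to the far shore takes at most 3 across and each return brings at least 1 back, so after t trips out (and t−1 returns) at most 3t − (t−1) of the 10 are across; that first reaches 10 at t = 5, so at least 9 crossings are needed.
The plan below uses exactly 9 crossings, so it is optimal:
1. 2 prisoners → the far shore.  (the near shore: 6G 2P; the far shore: 0G 2P)
2. 1 prisoner ← the near shore.  (the near shore: 6G 3P; the far shore: 0G 1P)
3. 3 prisoners → the far shore.  (the near shore: 6G 0P; the far shore: 0G 4P)
4. 1 prisoner ← the near shore.  (the near shore: 6G 1P; the far shore: 0G 3P)
5. 3 guards → the far shore.  (the near shore: 3G 1P; the far shore: 3G 3P)
6. 1 prisoner ← the near shore.  (the near shore: 3G 2P; the far shore: 3G 2P)
7. 1 guard and 2 prisoners → the far shore.  (the near shore: 2G 0P; the far shore: 4G 4P)
8. 1 prisoner ← the near shore.  (the near shore: 2G 1P; the far shore: 4G 3P)
9. 2 guards and 1 prisoner → the far shore.  (the near shore: 0G 0P; the far shore: 6G 4P)

9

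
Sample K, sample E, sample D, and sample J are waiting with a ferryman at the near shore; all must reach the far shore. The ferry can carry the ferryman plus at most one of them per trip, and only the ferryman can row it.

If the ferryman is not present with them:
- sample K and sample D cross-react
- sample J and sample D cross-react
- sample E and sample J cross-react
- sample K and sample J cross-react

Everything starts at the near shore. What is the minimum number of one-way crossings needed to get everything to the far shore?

impossible

Whatever the first load, the items left behind include a forbidden pair without the ferryman. No opening move is safe, so no plan exists.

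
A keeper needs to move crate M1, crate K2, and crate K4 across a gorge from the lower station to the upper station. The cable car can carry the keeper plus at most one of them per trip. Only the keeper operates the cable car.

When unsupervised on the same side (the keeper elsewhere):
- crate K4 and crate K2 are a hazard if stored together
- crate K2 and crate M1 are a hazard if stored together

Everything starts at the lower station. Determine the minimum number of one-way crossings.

7

Counting alone: the keeper can take at most 1 across per trip to the upper station, so moving all 3 needs at least 3 loaded trips out, with a return between consecutive ones — at least 5 crossings.
The safety rule pushes this higher. Following every safe sequence of crossings, the most of the 3 that can be at the upper station as the cable car arrives there on crossing 5 is 2 — never all 3.
So no plan with fewer than 7 crossings exists, and this one achieves 7:
1. Keeper goes to the upper station with crate K2.  [the lower station: crate K4, crate M1 | the upper station: crate K2]
2. Keeper goes back to the lower station alone.  [the lower station: crate K4, crate M1 | the upper station: crate K2]
3. Keeper goes to the upper station with crate M1.  [the lower station: crate K4 | the upper station: crate K2, crate M1]
4. Keeper goes back to the lower station with crate K2.  [the lower station: crate K2, crate K4 | the upper station: crate M1]
5. Keeper goes to the upper station with crate K4.  [the lower station: crate K2 | the upper station: crate K4, crate M1]
6. Keeper goes back to the lower station alone.  [the lower station: crate K2 | the upper station: crate K4, crate M1]
7. Keeper goes to the upper station with crate K2.  [the lower station: — | the upper station: crate K2, crate K4, crate M1]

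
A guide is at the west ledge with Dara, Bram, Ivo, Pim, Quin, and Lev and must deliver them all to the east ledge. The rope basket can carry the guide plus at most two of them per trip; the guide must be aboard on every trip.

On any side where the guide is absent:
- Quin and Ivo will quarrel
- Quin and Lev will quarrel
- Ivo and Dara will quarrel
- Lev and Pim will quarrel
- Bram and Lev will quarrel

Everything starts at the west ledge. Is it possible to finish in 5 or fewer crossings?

No

Counting alone: the guide can take at most 2 across per trip to the east ledge, so moving all 6 needs at least 3 loaded trips out, with a return between consecutive ones — at least 5 crossings.
The safety rule pushes this higher. Following every safe sequence of crossings, the most of the 6 that can be at the east ledge as the rope basket arrives there on crossing 5 is 5 — never all 6.
So the move cannot be finished within 5 crossings. (The shortest complete plan takes 7:)
1. Guide goes to the east ledge with Ivo and Lev.  [the west ledge: Bram, Dara, Pim, Quin | the east ledge: Ivo, Lev]
2. Guide goes back to the west ledge alone.  [the west ledge: Bram, Dara, Pim, Quin | the east ledge: Ivo, Lev]
3. Guide goes to the east ledge with Bram and Dara.  [the west ledge: Pim, Quin | the east ledge: Bram, Dara, Ivo, Lev]
4. Guide goes back to the west ledge with Ivo and Lev.  [the west ledge: Ivo, Lev, Pim, Quin | the east ledge: Bram, Dara]
5. Guide goes to the east ledge with Pim and Quin.  [the west ledge: Ivo, Lev | the east ledge: Bram, Dara, Pim, Quin]
6. Guide goes back to the west ledge alone.  [the west ledge: Ivo, Lev | the east ledge: Bram, Dara, Pim, Quin]
7. Guide goes to the east ledge with Ivo and Lev.  [the west ledge: — | the east ledge: Bram, Dara, Ivo, Lev, Pim, Quin]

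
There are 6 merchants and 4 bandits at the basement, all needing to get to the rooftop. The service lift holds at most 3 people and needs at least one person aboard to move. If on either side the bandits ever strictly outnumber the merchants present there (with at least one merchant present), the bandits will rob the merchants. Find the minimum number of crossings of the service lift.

9

Counting alone: each trip to the rooftop takes at most 3 across and each return brings at least 1 back, so after t trips out (and t−1 returns) at most 3t − (t−1) of the 10 are across; that first reaches 10 at t = 5, so at least 9 crossings are needed.
The plan below uses exactly 9 crossings, so it is optimal:
1. 2 bandits → the rooftop.  (the basement: 6M 2B; the rooftop: 0M 2B)
2. 1 bandit ← the basement.  (the basement: 6M 3B; the rooftop: 0M 1B)
3. 3 bandits → the rooftop.  (the basement: 6M 0B; the rooftop: 0M 4B)
4. 1 bandit ← the basement.  (the basement: 6M 1B; the rooftop: 0M 3B)
5. 3 merchants → the rooftop.  (the basement: 3M 1B; the rooftop: 3M 3B)
6. 1 bandit ← the basement.  (the basement: 3M 2B; the rooftop: 3M 2B)
7. 1 merchant and 2 bandits → the rooftop.  (the basement: 2M 0B; the rooftop: 4M 4B)
8. 1 bandit ← the basement.  (the basement: 2M 1B; the rooftop: 4M 3B)
9. 2 merchants and 1 bandit → the rooftop.  (the basement: 0M 0B; the rooftop: 6M 4B)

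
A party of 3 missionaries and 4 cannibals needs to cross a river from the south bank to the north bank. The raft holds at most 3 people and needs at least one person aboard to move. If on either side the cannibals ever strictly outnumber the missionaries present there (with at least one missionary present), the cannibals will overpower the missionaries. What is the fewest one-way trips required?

impossible

The cannibals already outnumber the missionaries at the south bank before anyone moves, so the starting position itself is disallowed.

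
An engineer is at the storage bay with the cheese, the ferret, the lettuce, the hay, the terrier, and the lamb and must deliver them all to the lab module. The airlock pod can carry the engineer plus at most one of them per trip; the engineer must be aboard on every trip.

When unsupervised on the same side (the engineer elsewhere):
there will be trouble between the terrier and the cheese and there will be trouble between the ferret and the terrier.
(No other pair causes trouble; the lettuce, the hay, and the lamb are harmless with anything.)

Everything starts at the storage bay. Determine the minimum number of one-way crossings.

Counting alone: the engineer can take at most 1 across per trip to the lab module, so moving all 6 needs at least 6 loaded trips out, with a return between consecutive ones — at least 11 crossings.
The safety rule pushes this higher. Following every safe sequence of crossings, the most of the 6 that can be at the lab module as the airlock pod arrives there on crossing 11 is 5 — never all 6.
So no plan with fewer than 13 crossings exists, and this one achieves 13:
1. Engineer goes to the lab module with the terrier.  [the storage bay: the cheese, the ferret, the hay, the lamb, the lettuce | the lab module: the terrier]
2. Engineer goes back to the storage bay alone.  [the storage bay: the cheese, the ferret, the hay, the lamb, the lettuce | the lab module: the terrier]
3. Engineer goes to the lab module with the cheese.  [the storage bay: the ferret, the hay, the lamb, the lettuce | the lab module: the cheese, the terrier]
4. Engineer goes back to the storage bay with the terrier.  [the storage bay: the ferret, the hay, the lamb, the lettuce, the terrier | the lab module: the cheese]
5. Engineer goes to the lab module with the ferret.  [the storage bay: the hay, the lamb, the lettuce, the terrier | the lab module: the cheese, the ferret]
6. Engineer goes back to the storage bay alone.  [the storage bay: the hay, the lamb, the lettuce, the terrier | the lab module: the cheese, the ferret]
7. Engineer goes to the lab module with the lettuce.  [the storage bay: the hay, the lamb, the terrier | the lab module: the cheese, the ferret, the lettuce]
8. Engineer goes back to the storage bay alone.  [the storage bay: the hay, the lamb, the terrier | the lab module: the cheese, the ferret, the lettuce]
9. Engineer goes to the lab module with the hay.  [the storage bay: the lamb, the terrier | the lab module: the cheese, the ferret, the hay, the lettuce]
10. Engineer goes back to the storage bay alone.  [the storage bay: the lamb, the terrier | the lab module: the cheese, the ferret, the hay, the lettuce]
11. Engineer goes to the lab module with the lamb.  [the storage bay: the terrier | the lab module: the cheese, the ferret, the hay, the lamb, the lettuce]
12. Engineer goes back to the storage bay alone.  [the storage bay: the terrier | the lab module: the cheese, the ferret, the hay, the lamb, the lettuce]
13. Engineer goes to the lab module with the terrier.  [the storage bay: — | the lab module: the cheese, the ferret, the hay, the lamb, the lettuce, the terrier]

13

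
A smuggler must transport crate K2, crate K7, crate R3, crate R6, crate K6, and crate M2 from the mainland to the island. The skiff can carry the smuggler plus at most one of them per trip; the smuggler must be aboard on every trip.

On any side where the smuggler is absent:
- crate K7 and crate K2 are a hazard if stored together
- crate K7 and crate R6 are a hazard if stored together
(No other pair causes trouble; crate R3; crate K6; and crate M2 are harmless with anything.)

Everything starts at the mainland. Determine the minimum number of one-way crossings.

Counting alone: the smuggler can take at most 1 across per trip to the island, so moving all 6 needs at least 6 loaded trips out, with a return between consecutive ones — at least 11 crossings.
The safety rule pushes this higher. Following every safe sequence of crossings, the most of the 6 that can be at the island as the skiff arrives there on crossing 11 is 5 — never all 6.
So no plan with fewer than 13 crossings exists, and this one achieves 13:
1. Smuggler goes to the island with crate K7.  [the mainland: crate K2, crate K6, crate M2, crate R3, crate R6 | the island: crate K7]
2. Smuggler goes back to the mainland alone.  [the mainland: crate K2, crate K6, crate M2, crate R3, crate R6 | the island: crate K7]
3. Smuggler goes to the island with crate K2.  [the mainland: crate K6, crate M2, crate R3, crate R6 | the island: crate K2, crate K7]
4. Smuggler goes back to the mainland with crate K7.  [the mainland: crate K6, crate K7, crate M2, crate R3, crate R6 | the island: crate K2]
5. Smuggler goes to the island with crate R6.  [the mainland: crate K6, crate K7, crate M2, crate R3 | the island: crate K2, crate R6]
6. Smuggler goes back to the mainland alone.  [the mainland: crate K6, crate K7, crate M2, crate R3 | the island: crate K2, crate R6]
7. Smuggler goes to the island with crate R3.  [the mainland: crate K6, crate K7, crate M2 | the island: crate K2, crate R3, crate R6]
8. Smuggler goes back to the mainland alone.  [the mainland: crate K6, crate K7, crate M2 | the island: crate K2, crate R3, crate R6]
9. Smuggler goes to the island with crate K6.  [the mainland: crate K7, crate M2 | the island: crate K2, crate K6, crate R3, crate R6]
10. Smuggler goes back to the mainland alone.  [the mainland: crate K7, crate M2 | the island: crate K2, crate K6, crate R3, crate R6]
11. Smuggler goes to the island with crate M2.  [the mainland: crate K7 | the island: crate K2, crate K6, crate M2, crate R3, crate R6]
12. Smuggler goes back to the mainland alone.  [the mainland: crate K7 | the island: crate K2, crate K6, crate M2, crate R3, crate R6]
13. Smuggler goes to the island with crate K7.  [the mainland: — | the island: crate K2, crate K6, crate K7, crate M2, crate R3, crate R6]

13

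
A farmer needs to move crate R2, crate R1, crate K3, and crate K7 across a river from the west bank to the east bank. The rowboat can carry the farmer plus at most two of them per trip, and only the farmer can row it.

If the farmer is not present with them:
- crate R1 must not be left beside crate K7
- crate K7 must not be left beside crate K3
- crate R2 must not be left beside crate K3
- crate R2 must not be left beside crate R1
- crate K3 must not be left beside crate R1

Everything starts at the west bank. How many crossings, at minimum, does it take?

5

Counting alone: the farmer can take at most 2 across per trip to the east bank, so moving all 4 needs at least 2 loaded trips out, with a return between consecutive ones — at least 3 crossings.
The safety rule pushes this higher. Following every safe sequence of crossings, the most of the 4 that can be at the east bank as the rowboat arrives there on crossing 3 is 3 — never all 4.
So no plan with fewer than 5 crossings exists, and this one achieves 5:
1. Farmer goes to the east bank with crate K3 and crate R1.  [the west bank: crate K7, crate R2 | the east bank: crate K3, crate R1]
2. Farmer goes back to the west bank with crate R1.  [the west bank: crate K7, crate R1, crate R2 | the east bank: crate K3]
3. Farmer goes to the east bank with crate K7 and crate R2.  [the west bank: crate R1 | the east bank: crate K3, crate K7, crate R2]
4. Farmer goes back to the west bank with crate K3.  [the west bank: crate K3, crate R1 | the east bank: crate K7, crate R2]
5. Farmer goes to the east bank with crate K3 and crate R1.  [the west bank: — | the east bank: crate K3, crate K7, crate R1, crate R2]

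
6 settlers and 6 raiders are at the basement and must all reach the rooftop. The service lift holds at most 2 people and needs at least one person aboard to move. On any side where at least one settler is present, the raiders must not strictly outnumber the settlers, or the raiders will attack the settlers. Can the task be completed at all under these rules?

Following every safe sequence of crossings from the start, the most of the 12 that can be at the rooftop as the service lift arrives there on crossings 1, 3, 5, 7, 9 is 2, 3, 4, 5, 6 respectively; the best ever achieved is 6 of 12.
From crossing 11 on, no configuration arises that was not already reachable earlier: only 15 distinct safe configurations (who is on which side, and where the service lift is) can ever be reached, none of them has everyone across, and every continuation just revisits them. They are: 0 settlers + 0 raiders across (service lift back at the start); 0 settlers + 1 raider across (service lift there); 0 settlers + 1 raider across (service lift back at the start); 0 settlers + 2 raiders across (service lift there); 0 settlers + 2 raiders across (service lift back at the start); 0 settlers + 3 raiders across (service lift there); 0 settlers + 3 raiders across (service lift back at the start); 0 settlers + 4 raiders across (service lift there); 0 settlers + 4 raiders across (service lift back at the start); 0 settlers + 5 raiders across (service lift there); 0 settlers + 5 raiders across (service lift back at the start); 0 settlers + 6 raiders across (service lift there); 1 settler + 1 raider across (service lift there); 1 settler + 1 raider across (service lift back at the start); 2 settlers + 2 raiders across (service lift there). So no valid plan exists.

No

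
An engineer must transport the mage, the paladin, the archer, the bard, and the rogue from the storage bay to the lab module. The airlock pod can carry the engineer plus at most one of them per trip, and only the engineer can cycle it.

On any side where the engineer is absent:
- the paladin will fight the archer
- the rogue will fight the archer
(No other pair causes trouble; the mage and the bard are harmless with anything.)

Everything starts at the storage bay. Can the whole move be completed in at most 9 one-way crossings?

No

Counting alone: the engineer can take at most 1 across per trip to the lab module, so moving all 5 needs at least 5 loaded trips out, with a return between consecutive ones — at least 9 crossings.
The safety rule pushes this higher. Following every safe sequence of crossings, the most of the 5 that can be at the lab module as the airlock pod arrives there on crossing 9 is 4 — never all 5.
So the move cannot be finished within 9 crossings. (The shortest complete plan takes 11:)
1. Engineer goes to the lab module with the archer.
2. Engineer goes back to the storage bay alone.
3. Engineer goes to the lab module with the mage.
4. Engineer goes back to the storage bay alone.
5. Engineer goes to the lab module with the paladin.
6. Engineer goes back to the storage bay with the archer.
7. Engineer goes to the lab module with the rogue.
8. Engineer goes back to the storage bay alone.
9. Engineer goes to the lab module with the bard.
10. Engineer goes back to the storage bay alone.
11. Engineer goes to the lab module with the archer.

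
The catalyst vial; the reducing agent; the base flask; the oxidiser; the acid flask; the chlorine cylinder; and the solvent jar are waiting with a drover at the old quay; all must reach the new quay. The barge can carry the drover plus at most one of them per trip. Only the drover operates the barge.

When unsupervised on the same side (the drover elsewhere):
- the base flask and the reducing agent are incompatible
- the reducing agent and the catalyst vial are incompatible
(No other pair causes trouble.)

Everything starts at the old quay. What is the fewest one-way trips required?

15

Counting alone: the drover can take at most 1 across per trip to the new quay, so moving all 7 needs at least 7 loaded trips out, with a return between consecutive ones — at least 13 crossings.
The safety rule pushes this higher. Following every safe sequence of crossings, the most of the 7 that can be at the new quay as the barge arrives there on crossing 13 is 6 — never all 7.
So no plan with fewer than 15 crossings exists, and this one achieves 15:
1. Drover goes to the new quay with the reducing agent.
2. Drover goes back to the old quay alone.
3. Drover goes to the new quay with the catalyst vial.
4. Drover goes back to the old quay with the reducing agent.
5. Drover goes to the new quay with the base flask.
6. Drover goes back to the old quay alone.
7. Drover goes to the new quay with the oxidiser.
8. Drover goes back to the old quay alone.
9. Drover goes to the new quay with the acid flask.
10. Drover goes back to the old quay alone.
11. Drover goes to the new quay with the chlorine cylinder.
12. Drover goes back to the old quay alone.
13. Drover goes to the new quay with the solvent jar.
14. Drover goes back to the old quay alone.
15. Drover goes to the new quay with the reducing agent.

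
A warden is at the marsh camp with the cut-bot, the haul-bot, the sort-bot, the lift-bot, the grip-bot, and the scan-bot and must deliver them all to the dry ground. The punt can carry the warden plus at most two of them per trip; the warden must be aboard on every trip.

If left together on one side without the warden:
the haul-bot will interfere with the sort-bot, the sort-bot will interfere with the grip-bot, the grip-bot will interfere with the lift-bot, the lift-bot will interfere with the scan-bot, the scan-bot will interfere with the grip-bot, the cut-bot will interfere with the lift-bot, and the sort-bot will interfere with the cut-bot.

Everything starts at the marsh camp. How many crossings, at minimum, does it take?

Whatever the first load, the items left behind include a forbidden pair without the warden. No opening move is safe, so no plan exists.

impossible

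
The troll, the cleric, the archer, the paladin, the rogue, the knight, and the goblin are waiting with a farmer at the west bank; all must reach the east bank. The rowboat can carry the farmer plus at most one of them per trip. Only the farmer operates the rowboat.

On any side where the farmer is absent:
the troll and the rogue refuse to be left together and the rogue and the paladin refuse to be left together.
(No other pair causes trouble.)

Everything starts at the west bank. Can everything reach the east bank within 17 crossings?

Yes — this plan uses 15 crossings (≤ 17):
1. Farmer goes to the east bank with the rogue.  [the west bank: the archer, the cleric, the goblin, the knight, the paladin, the troll | the east bank: the rogue]
2. Farmer goes back to the west bank alone.  [the west bank: the archer, the cleric, the goblin, the knight, the paladin, the troll | the east bank: the rogue]
3. Farmer goes to the east bank with the troll.  [the west bank: the archer, the cleric, the goblin, the knight, the paladin | the east bank: the rogue, the troll]
4. Farmer goes back to the west bank with the rogue.  [the west bank: the archer, the cleric, the goblin, the knight, the paladin, the rogue | the east bank: the troll]
5. Farmer goes to the east bank with the paladin.  [the west bank: the archer, the cleric, the goblin, the knight, the rogue | the east bank: the paladin, the troll]
6. Farmer goes back to the west bank alone.  [the west bank: the archer, the cleric, the goblin, the knight, the rogue | the east bank: the paladin, the troll]
7. Farmer goes to the east bank with the cleric.  [the west bank: the archer, the goblin, the knight, the rogue | the east bank: the cleric, the paladin, the troll]
8. Farmer goes back to the west bank alone.  [the west bank: the archer, the goblin, the knight, the rogue | the east bank: the cleric, the paladin, the troll]
9. Farmer goes to the east bank with the archer.  [the west bank: the goblin, the knight, the rogue | the east bank: the archer, the cleric, the paladin, the troll]
10. Farmer goes back to the west bank alone.  [the west bank: the goblin, the knight, the rogue | the east bank: the archer, the cleric, the paladin, the troll]
11. Farmer goes to the east bank with the knight.  [the west bank: the goblin, the rogue | the east bank: the archer, the cleric, the knight, the paladin, the troll]
12. Farmer goes back to the west bank alone.  [the west bank: the goblin, the rogue | the east bank: the archer, the cleric, the knight, the paladin, the troll]
13. Farmer goes to the east bank with the goblin.  [the west bank: the rogue | the east bank: the archer, the cleric, the goblin, the knight, the paladin, the troll]
14. Farmer goes back to the west bank alone.  [the west bank: the rogue | the east bank: the archer, the cleric, the goblin, the knight, the paladin, the troll]
15. Farmer goes to the east bank with the rogue.  [the west bank: — | the east bank: the archer, the cleric, the goblin, the knight, the paladin, the rogue, the troll]

Yes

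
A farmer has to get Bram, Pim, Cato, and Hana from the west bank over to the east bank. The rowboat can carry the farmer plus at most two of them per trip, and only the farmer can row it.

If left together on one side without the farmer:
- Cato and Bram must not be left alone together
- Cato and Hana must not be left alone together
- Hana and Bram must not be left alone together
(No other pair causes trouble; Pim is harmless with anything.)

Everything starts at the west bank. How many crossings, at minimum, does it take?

5

Counting alone: the farmer can take at most 2 across per trip to the east bank, so moving all 4 needs at least 2 loaded trips out, with a return between consecutive ones — at least 3 crossings.
The safety rule pushes this higher. Following every safe sequence of crossings, the most of the 4 that can be at the east bank as the rowboat arrives there on crossing 3 is 3 — never all 4.
So no plan with fewer than 5 crossings exists, and this one achieves 5:
1. Farmer goes to the east bank with Bram and Cato.
2. Farmer goes back to the west bank with Bram.
3. Farmer goes to the east bank with Bram and Pim.
4. Farmer goes back to the west bank with Bram.
5. Farmer goes to the east bank with Bram and Hana.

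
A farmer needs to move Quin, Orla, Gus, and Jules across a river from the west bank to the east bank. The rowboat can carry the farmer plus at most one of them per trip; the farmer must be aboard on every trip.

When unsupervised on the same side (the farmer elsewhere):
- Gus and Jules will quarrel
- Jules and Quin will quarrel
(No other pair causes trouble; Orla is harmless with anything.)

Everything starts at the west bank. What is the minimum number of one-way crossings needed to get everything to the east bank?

9

Counting alone: the farmer can take at most 1 across per trip to the east bank, so moving all 4 needs at least 4 loaded trips out, with a return between consecutive ones — at least 7 crossings.
The safety rule pushes this higher. Following every safe sequence of crossings, the most of the 4 that can be at the east bank as the rowboat arrives there on crossing 7 is 3 — never all 4.
So no plan with fewer than 9 crossings exists, and this one achieves 9:
1. Farmer goes to the east bank with Jules.
2. Farmer goes back to the west bank alone.
3. Farmer goes to the east bank with Quin.
4. Farmer goes back to the west bank with Jules.
5. Farmer goes to the east bank with Gus.
6. Farmer goes back to the west bank alone.
7. Farmer goes to the east bank with Orla.
8. Farmer goes back to the west bank alone.
9. Farmer goes to the east bank with Jules.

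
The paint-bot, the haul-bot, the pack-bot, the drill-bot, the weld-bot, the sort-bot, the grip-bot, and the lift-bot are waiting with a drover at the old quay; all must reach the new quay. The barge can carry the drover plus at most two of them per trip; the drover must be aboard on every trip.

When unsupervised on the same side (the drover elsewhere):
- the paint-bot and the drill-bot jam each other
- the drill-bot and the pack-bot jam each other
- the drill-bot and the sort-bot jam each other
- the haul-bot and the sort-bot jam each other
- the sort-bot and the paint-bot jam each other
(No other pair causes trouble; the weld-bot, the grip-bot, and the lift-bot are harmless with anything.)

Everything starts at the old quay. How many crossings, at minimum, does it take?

13

Counting alone: the drover can take at most 2 across per trip to the new quay, so moving all 8 needs at least 4 loaded trips out, with a return between consecutive ones — at least 7 crossings.
The safety rule pushes this higher. Following every safe sequence of crossings, the most of the 8 that can be at the new quay as the barge arrives there on crossings 7, 9, 11 is 5, 6, 7 respectively — never all 8.
So no plan with fewer than 13 crossings exists, and this one achieves 13:
1. Drover goes to the new quay with the drill-bot and the sort-bot.
2. Drover goes back to the old quay with the drill-bot.
3. Drover goes to the new quay with the pack-bot and the paint-bot.
4. Drover goes back to the old quay with the paint-bot.
5. Drover goes to the new quay with the haul-bot and the paint-bot.
6. Drover goes back to the old quay with the sort-bot.
7. Drover goes to the new quay with the drill-bot and the weld-bot.
8. Drover goes back to the old quay with the drill-bot.
9. Drover goes to the new quay with the drill-bot and the grip-bot.
10. Drover goes back to the old quay with the drill-bot.
11. Drover goes to the new quay with the drill-bot and the lift-bot.
12. Drover goes back to the old quay with the drill-bot.
13. Drover goes to the new quay with the drill-bot and the sort-bot.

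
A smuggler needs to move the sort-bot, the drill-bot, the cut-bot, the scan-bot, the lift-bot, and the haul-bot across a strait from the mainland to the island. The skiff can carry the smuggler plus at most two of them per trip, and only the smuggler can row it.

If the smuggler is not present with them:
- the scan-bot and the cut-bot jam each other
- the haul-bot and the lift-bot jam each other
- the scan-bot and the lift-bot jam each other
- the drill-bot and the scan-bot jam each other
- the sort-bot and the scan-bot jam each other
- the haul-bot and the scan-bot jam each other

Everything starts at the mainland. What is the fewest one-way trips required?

Counting alone: the smuggler can take at most 2 across per trip to the island, so moving all 6 needs at least 3 loaded trips out, with a return between consecutive ones — at least 5 crossings.
The safety rule pushes this higher. Following every safe sequence of crossings, the most of the 6 that can be at the island as the skiff arrives there on crossings 5, 7 is 4, 5 respectively — never all 6.
So no plan with fewer than 9 crossings exists, and this one achieves 9:
1. Smuggler goes to the island with the lift-bot and the scan-bot.
2. Smuggler goes back to the mainland with the scan-bot.
3. Smuggler goes to the island with the scan-bot and the sort-bot.
4. Smuggler goes back to the mainland with the scan-bot.
5. Smuggler goes to the island with the drill-bot and the scan-bot.
6. Smuggler goes back to the mainland with the scan-bot.
7. Smuggler goes to the island with the cut-bot and the scan-bot.
8. Smuggler goes back to the mainland with the scan-bot.
9. Smuggler goes to the island with the haul-bot and the scan-bot.

9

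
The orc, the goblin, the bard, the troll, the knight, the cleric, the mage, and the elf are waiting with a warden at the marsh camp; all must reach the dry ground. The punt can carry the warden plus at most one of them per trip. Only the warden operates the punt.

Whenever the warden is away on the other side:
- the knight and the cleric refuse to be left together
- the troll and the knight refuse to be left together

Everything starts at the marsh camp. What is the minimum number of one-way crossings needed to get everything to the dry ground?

Counting alone: the warden can take at most 1 across per trip to the dry ground, so moving all 8 needs at least 8 loaded trips out, with a return between consecutive ones — at least 15 crossings.
The safety rule pushes this higher. Following every safe sequence of crossings, the most of the 8 that can be at the dry ground as the punt arrives there on crossing 15 is 7 — never all 8.
So no plan with fewer than 17 crossings exists, and this one achieves 17:
1. Warden goes to the dry ground with the knight.
2. Warden goes back to the marsh camp alone.
3. Warden goes to the dry ground with the orc.
4. Warden goes back to the marsh camp alone.
5. Warden goes to the dry ground with the goblin.
6. Warden goes back to the marsh camp alone.
7. Warden goes to the dry ground with the bard.
8. Warden goes back to the marsh camp alone.
9. Warden goes to the dry ground with the troll.
10. Warden goes back to the marsh camp with the knight.
11. Warden goes to the dry ground with the cleric.
12. Warden goes back to the marsh camp alone.
13. Warden goes to the dry ground with the mage.
14. Warden goes back to the marsh camp alone.
15. Warden goes to the dry ground with the elf.
16. Warden goes back to the marsh camp alone.
17. Warden goes to the dry ground with the knight.

17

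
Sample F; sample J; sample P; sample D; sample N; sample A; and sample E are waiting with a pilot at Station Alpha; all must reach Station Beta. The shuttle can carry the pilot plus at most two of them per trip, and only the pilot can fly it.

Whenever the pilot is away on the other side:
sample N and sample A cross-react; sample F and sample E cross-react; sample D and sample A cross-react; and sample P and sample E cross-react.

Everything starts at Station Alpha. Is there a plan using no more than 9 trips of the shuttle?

Yes

Yes — this plan uses 9 crossings (≤ 9):
1. Pilot goes to Station Beta with sample A and sample E.  [Station Alpha: sample D, sample F, sample J, sample N, sample P | Station Beta: sample A, sample E]
2. Pilot goes back to Station Alpha alone.  [Station Alpha: sample D, sample F, sample J, sample N, sample P | Station Beta: sample A, sample E]
3. Pilot goes to Station Beta with sample F.  [Station Alpha: sample D, sample J, sample N, sample P | Station Beta: sample A, sample E, sample F]
4. Pilot goes back to Station Alpha with sample E.  [Station Alpha: sample D, sample E, sample J, sample N, sample P | Station Beta: sample A, sample F]
5. Pilot goes to Station Beta with sample J and sample P.  [Station Alpha: sample D, sample E, sample N | Station Beta: sample A, sample F, sample J, sample P]
6. Pilot goes back to Station Alpha alone.  [Station Alpha: sample D, sample E, sample N | Station Beta: sample A, sample F, sample J, sample P]
7. Pilot goes to Station Beta with sample D and sample N.  [Station Alpha: sample E | Station Beta: sample A, sample D, sample F, sample J, sample N, sample P]
8. Pilot goes back to Station Alpha with sample A.  [Station Alpha: sample A, sample E | Station Beta: sample D, sample F, sample J, sample N, sample P]
9. Pilot goes to Station Beta with sample A and sample E.  [Station Alpha: — | Station Beta: sample A, sample D, sample E, sample F, sample J, sample N, sample P]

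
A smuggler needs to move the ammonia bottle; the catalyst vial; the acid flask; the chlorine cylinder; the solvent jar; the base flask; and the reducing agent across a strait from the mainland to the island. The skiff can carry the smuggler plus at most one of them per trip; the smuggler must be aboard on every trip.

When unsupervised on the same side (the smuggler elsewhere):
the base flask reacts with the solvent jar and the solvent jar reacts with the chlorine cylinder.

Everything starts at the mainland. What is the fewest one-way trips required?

15

Counting alone: the smuggler can take at most 1 across per trip to the island, so moving all 7 needs at least 7 loaded trips out, with a return between consecutive ones — at least 13 crossings.
The safety rule pushes this higher. Following every safe sequence of crossings, the most of the 7 that can be at the island as the skiff arrives there on crossing 13 is 6 — never all 7.
So no plan with fewer than 15 crossings exists, and this one achieves 15:
1. Smuggler goes to the island with the solvent jar.
2. Smuggler goes back to the mainland alone.
3. Smuggler goes to the island with the ammonia bottle.
4. Smuggler goes back to the mainland alone.
5. Smuggler goes to the island with the catalyst vial.
6. Smuggler goes back to the mainland alone.
7. Smuggler goes to the island with the acid flask.
8. Smuggler goes back to the mainland alone.
9. Smuggler goes to the island with the chlorine cylinder.
10. Smuggler goes back to the mainland with the solvent jar.
11. Smuggler goes to the island with the base flask.
12. Smuggler goes back to the mainland alone.
13. Smuggler goes to the island with the reducing agent.
14. Smuggler goes back to the mainland alone.
15. Smuggler goes to the island with the solvent jar.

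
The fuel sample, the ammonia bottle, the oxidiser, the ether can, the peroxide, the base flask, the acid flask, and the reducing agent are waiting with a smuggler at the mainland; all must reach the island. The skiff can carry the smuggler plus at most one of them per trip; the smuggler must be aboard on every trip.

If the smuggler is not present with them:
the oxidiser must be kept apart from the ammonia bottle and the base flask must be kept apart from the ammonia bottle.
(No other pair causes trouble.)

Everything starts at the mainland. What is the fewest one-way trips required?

Counting alone: the smuggler can take at most 1 across per trip to the island, so moving all 8 needs at least 8 loaded trips out, with a return between consecutive ones — at least 15 crossings.
The safety rule pushes this higher. Following every safe sequence of crossings, the most of the 8 that can be at the island as the skiff arrives there on crossing 15 is 7 — never all 8.
So no plan with fewer than 17 crossings exists, and this one achieves 17:
1. Smuggler goes to the island with the ammonia bottle.  [the mainland: the acid flask, the base flask, the ether can, the fuel sample, the oxidiser, the peroxide, the reducing agent | the island: the ammonia bottle]
2. Smuggler goes back to the mainland alone.  [the mainland: the acid flask, the base flask, the ether can, the fuel sample, the oxidiser, the peroxide, the reducing agent | the island: the ammonia bottle]
3. Smuggler goes to the island with the fuel sample.  [the mainland: the acid flask, the base flask, the ether can, the oxidiser, the peroxide, the reducing agent | the island: the ammonia bottle, the fuel sample]
4. Smuggler goes back to the mainland alone.  [the mainland: the acid flask, the base flask, the ether can, the oxidiser, the peroxide, the reducing agent | the island: the ammonia bottle, the fuel sample]
5. Smuggler goes to the island with the oxidiser.  [the mainland: the acid flask, the base flask, the ether can, the peroxide, the reducing agent | the island: the ammonia bottle, the fuel sample, the oxidiser]
6. Smuggler goes back to the mainland with the ammonia bottle.  [the mainland: the acid flask, the ammonia bottle, the base flask, the ether can, the peroxide, the reducing agent | the island: the fuel sample, the oxidiser]
7. Smuggler goes to the island with the base flask.  [the mainland: the acid flask, the ammonia bottle, the ether can, the peroxide, the reducing agent | the island: the base flask, the fuel sample, the oxidiser]
8. Smuggler goes back to the mainland alone.  [the mainland: the acid flask, the ammonia bottle, the ether can, the peroxide, the reducing agent | the island: the base flask, the fuel sample, the oxidiser]
9. Smuggler goes to the island with the ether can.  [the mainland: the acid flask, the ammonia bottle, the peroxide, the reducing agent | the island: the base flask, the ether can, the fuel sample, the oxidiser]
10. Smuggler goes back to the mainland alone.  [the mainland: the acid flask, the ammonia bottle, the peroxide, the reducing agent | the island: the base flask, the ether can, the fuel sample, the oxidiser]
11. Smuggler goes to the island with the peroxide.  [the mainland: the acid flask, the ammonia bottle, the reducing agent | the island: the base flask, the ether can, the fuel sample, the oxidiser, the peroxide]
12. Smuggler goes back to the mainland alone.  [the mainland: the acid flask, the ammonia bottle, the reducing agent | the island: the base flask, the ether can, the fuel sample, the oxidiser, the peroxide]
13. Smuggler goes to the island with the acid flask.  [the mainland: the ammonia bottle, the reducing agent | the island: the acid flask, the base flask, the ether can, the fuel sample, the oxidiser, the peroxide]
14. Smuggler goes back to the mainland alone.  [the mainland: the ammonia bottle, the reducing agent | the island: the acid flask, the base flask, the ether can, the fuel sample, the oxidiser, the peroxide]
15. Smuggler goes to the island with the reducing agent.  [the mainland: the ammonia bottle | the island: the acid flask, the base flask, the ether can, the fuel sample, the oxidiser, the peroxide, the reducing agent]
16. Smuggler goes back to the mainland alone.  [the mainland: the ammonia bottle | the island: the acid flask, the base flask, the ether can, the fuel sample, the oxidiser, the peroxide, the reducing agent]
17. Smuggler goes to the island with the ammonia bottle.  [the mainland: — | the island: the acid flask, the ammonia bottle, the base flask, the ether can, the fuel sample, the oxidiser, the peroxide, the reducing agent]

17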